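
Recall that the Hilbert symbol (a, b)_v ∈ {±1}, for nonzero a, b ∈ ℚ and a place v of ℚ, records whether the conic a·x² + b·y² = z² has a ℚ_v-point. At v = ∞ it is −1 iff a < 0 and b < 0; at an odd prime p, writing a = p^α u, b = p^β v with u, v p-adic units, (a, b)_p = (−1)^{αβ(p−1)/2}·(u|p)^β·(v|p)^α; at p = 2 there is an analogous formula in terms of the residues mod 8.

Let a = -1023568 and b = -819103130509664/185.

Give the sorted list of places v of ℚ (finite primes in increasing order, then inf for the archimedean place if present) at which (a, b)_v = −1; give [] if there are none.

[2, 5, 31, inf]

Mod squares: a ≡ -63973, b ≡ -1525510. Check v ∈ {∞, 2, 5, 7, 11, 13, 19, 29, 31, 37}.
v=13: a=13^1·(≡5), b=13^2·(≡3) mod 13; (5|13)=-1, (3|13)=+1; (−1)^{1·2·6}·(-1)^2·(+1)^1 = +1.
v=37: a=37^1·(≡12), b=37^-1·(≡36) mod 37; (12|37)=+1, (36|37)=+1; (−1)^{1·-1·18}·(+1)^-1·(+1)^1 = +1.
v=29: a=29^0·(≡16), b=29^2·(≡24) mod 29; (16|29)=+1, (24|29)=+1; (−1)^{0·2·14}·(+1)^2·(+1)^0 = +1.
v=∞: -63973 < 0 and -1525510 < 0  ⇒  (a,b)_∞ = -1.
v=7: a=7^1·(≡6), b=7^1·(≡1) mod 7; (6|7)=-1, (1|7)=+1; (−1)^{1·1·3}·(-1)^1·(+1)^1 = +1.
v=5: a=5^0·(≡2), b=5^-1·(≡3) mod 5; (2|5)=-1, (3|5)=-1; (−1)^{0·-1·2}·(-1)^-1·(-1)^0 = -1.
v=19: a=19^1·(≡12), b=19^3·(≡7) mod 19; (12|19)=-1, (7|19)=+1; (−1)^{1·3·9}·(-1)^3·(+1)^1 = +1.
v=2: v_2(a)=4, v_2(b)=5; units ≡ 3, 5 (mod 8); ε·ε+αω+βω = 1·0+4·1+5·1 ≡ 1  ⇒  (a,b)_2 = -1.
v=11: a=11^0·(≡4), b=11^2·(≡4) mod 11; (4|11)=+1, (4|11)=+1; (−1)^{0·2·5}·(+1)^2·(+1)^0 = +1.
v=31: a=31^0·(≡21), b=31^1·(≡16) mod 31; (21|31)=-1, (16|31)=+1; (−1)^{0·1·15}·(-1)^1·(+1)^0 = -1.
(-63973, -1525510 / ℚ) ramifies at {2, 5, 31, ∞}: a division algebra.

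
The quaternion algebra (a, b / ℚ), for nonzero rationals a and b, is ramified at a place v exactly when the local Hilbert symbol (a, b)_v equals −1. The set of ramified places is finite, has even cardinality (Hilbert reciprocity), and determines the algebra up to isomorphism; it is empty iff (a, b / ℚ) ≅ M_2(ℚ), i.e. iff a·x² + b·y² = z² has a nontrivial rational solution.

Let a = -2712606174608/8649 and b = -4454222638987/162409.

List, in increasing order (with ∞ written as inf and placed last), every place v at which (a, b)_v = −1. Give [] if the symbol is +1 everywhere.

Mod squares: a ≡ -7337, b ≡ -667. Check v ∈ {∞, 2, 3, 11, 13, 17, 19, 23, 29, 31}.
v=31: a=31^-2·(≡16), b=31^-2·(≡3) mod 31; (16|31)=+1, (3|31)=-1; (−1)^{-2·-2·15}·(+1)^-2·(-1)^-2 = +1.
v=∞: -7337 < 0 and -667 < 0  ⇒  (a,b)_∞ = -1.
v=17: a=17^0·(≡11), b=17^2·(≡9) mod 17; (11|17)=-1, (9|17)=+1; (−1)^{0·2·8}·(-1)^2·(+1)^0 = +1.
v=3: a=3^-2·(≡1), b=3^0·(≡2) mod 3; (1|3)=+1, (2|3)=-1; (−1)^{-2·0·1}·(+1)^0·(-1)^-2 = +1.
v=13: a=13^0·(≡2), b=13^-2·(≡4) mod 13; (2|13)=-1, (4|13)=+1; (−1)^{0·-2·6}·(-1)^-2·(+1)^0 = +1.
v=2: v_2(a)=4, v_2(b)=0; units ≡ 7, 5 (mod 8); ε·ε+αω+βω = 1·0+4·1+0·0 ≡ 0  ⇒  (a,b)_2 = +1.
v=11: a=11^3·(≡5), b=11^2·(≡4) mod 11; (5|11)=+1, (4|11)=+1; (−1)^{3·2·5}·(+1)^2·(+1)^3 = +1.
v=23: a=23^3·(≡8), b=23^3·(≡17) mod 23; (8|23)=+1, (17|23)=-1; (−1)^{3·3·11}·(+1)^3·(-1)^3 = +1.
v=19: a=19^2·(≡5), b=19^2·(≡1) mod 19; (5|19)=+1, (1|19)=+1; (−1)^{2·2·9}·(+1)^2·(+1)^2 = +1.
v=29: a=29^1·(≡26), b=29^1·(≡6) mod 29; (26|29)=-1, (6|29)=+1; (−1)^{1·1·14}·(-1)^1·(+1)^1 = -1.
(-7337, -667 / ℚ) ramifies at {29, ∞}: a division algebra.

[29, inf]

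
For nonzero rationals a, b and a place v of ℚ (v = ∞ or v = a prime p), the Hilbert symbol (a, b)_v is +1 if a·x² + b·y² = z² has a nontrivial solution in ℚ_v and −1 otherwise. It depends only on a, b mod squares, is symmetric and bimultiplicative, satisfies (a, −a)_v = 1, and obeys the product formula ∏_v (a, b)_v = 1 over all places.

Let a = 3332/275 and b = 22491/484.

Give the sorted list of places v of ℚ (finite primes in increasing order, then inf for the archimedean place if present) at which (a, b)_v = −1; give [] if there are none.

[2, 11]

Mod squares: a ≡ 187, b ≡ 51. Check v ∈ {∞, 2, 3, 5, 7, 11, 17}.
v=11: a=11^-1·(≡7), b=11^-2·(≡10) mod 11; (7|11)=-1, (10|11)=-1; (−1)^{-1·-2·5}·(-1)^-2·(-1)^-1 = -1.
v=∞: 187 > 0 and 51 > 0  ⇒  (a,b)_∞ = +1.
v=17: a=17^1·(≡3), b=17^1·(≡6) mod 17; (3|17)=-1, (6|17)=-1; (−1)^{1·1·8}·(-1)^1·(-1)^1 = +1.
v=7: a=7^2·(≡6), b=7^2·(≡4) mod 7; (6|7)=-1, (4|7)=+1; (−1)^{2·2·3}·(-1)^2·(+1)^2 = +1.
v=5: a=5^-2·(≡2), b=5^0·(≡4) mod 5; (2|5)=-1, (4|5)=+1; (−1)^{-2·0·2}·(-1)^0·(+1)^-2 = +1.
v=2: v_2(a)=2, v_2(b)=-2; units ≡ 3, 3 (mod 8); ε·ε+αω+βω = 1·1+2·1+-2·1 ≡ 1  ⇒  (a,b)_2 = -1.
v=3: a=3^0·(≡1), b=3^3·(≡2) mod 3; (1|3)=+1, (2|3)=-1; (−1)^{0·3·1}·(+1)^3·(-1)^0 = +1.
|Ram(187, 51)| = 2, even; anisotropic at {2, 11}.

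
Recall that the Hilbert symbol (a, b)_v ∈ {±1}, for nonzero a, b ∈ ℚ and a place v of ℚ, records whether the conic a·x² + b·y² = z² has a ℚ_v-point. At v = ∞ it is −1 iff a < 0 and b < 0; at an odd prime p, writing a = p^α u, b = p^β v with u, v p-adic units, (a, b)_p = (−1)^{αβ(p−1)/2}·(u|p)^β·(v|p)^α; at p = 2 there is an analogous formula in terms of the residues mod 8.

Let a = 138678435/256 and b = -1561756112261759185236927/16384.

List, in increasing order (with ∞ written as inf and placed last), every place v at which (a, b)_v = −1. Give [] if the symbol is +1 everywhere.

(a, b) ≡ (15408715, -3081743) mod (ℚ^×)²; places V = {2, 3, 5, 7, 11, 17, 19, 29, 47, ∞}.
(a,b)_7: α=1, u≡2; β=5, v≡1 (mod 7); (2|7)=+1, (1|7)=+1; sign (−1)^1·+1^5·+1^1 = -1.
(a,b)_5: α=1, u≡2; β=0, v≡2 (mod 5); (2|5)=-1, (2|5)=-1; sign (−1)^0·-1^0·-1^1 = -1.
(a,b)_29: α=1, u≡17; β=3, v≡26 (mod 29); (17|29)=-1, (26|29)=-1; sign (−1)^0·-1^3·-1^1 = +1.
(a,b)_17: α=1, u≡3; β=3, v≡16 (mod 17); (3|17)=-1, (16|17)=+1; sign (−1)^0·-1^3·+1^1 = -1.
(a,b)_19: α=1, u≡8; β=3, v≡1 (mod 19); (8|19)=-1, (1|19)=+1; sign (−1)^1·-1^3·+1^1 = +1.
(a,b)_∞: sgn(15408715)=+, sgn(-3081743)=−, so +1.
(a,b)_3: α=2, u≡1; β=2, v≡1 (mod 3); (1|3)=+1, (1|3)=+1; sign (−1)^0·+1^2·+1^2 = +1.
(a,b)_47: α=1, u≡22; β=3, v≡44 (mod 47); (22|47)=-1, (44|47)=-1; sign (−1)^1·-1^3·-1^1 = -1.
(a,b)_2: α=-8, β=-14; u≡3, v≡1 (mod 8); ε(u)ε(v)=1·0, αω(v)=-8·0, βω(u)=-14·1; sum ≡ 0  ⇒  +1.
(a,b)_11: α=0, u≡9; β=2, v≡8 (mod 11); (9|11)=+1, (8|11)=-1; sign (−1)^0·+1^2·-1^0 = +1.
|Ram(15408715, -3081743)| = 4, even; anisotropic at {5, 7, 17, 47}.

[5, 7, 17, 47]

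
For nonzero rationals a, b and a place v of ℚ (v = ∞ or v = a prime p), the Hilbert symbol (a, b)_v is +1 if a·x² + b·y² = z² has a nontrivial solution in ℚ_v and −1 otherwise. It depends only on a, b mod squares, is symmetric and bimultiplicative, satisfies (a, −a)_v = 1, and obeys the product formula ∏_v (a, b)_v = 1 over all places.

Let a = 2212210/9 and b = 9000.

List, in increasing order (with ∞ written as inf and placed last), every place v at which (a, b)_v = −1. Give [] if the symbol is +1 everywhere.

(a, b) ≡ (13090, 10) mod (ℚ^×)²; places V = {2, 3, 5, 7, 11, 13, 17, ∞}.
(a,b)_2: α=1, β=3; u≡1, v≡5 (mod 8); ε(u)ε(v)=0·0, αω(v)=1·1, βω(u)=3·0; sum ≡ 1  ⇒  -1.
(a,b)_17: α=1, u≡7; β=0, v≡7 (mod 17); (7|17)=-1, (7|17)=-1; sign (−1)^0·-1^0·-1^1 = -1.
(a,b)_3: α=-2, u≡1; β=2, v≡1 (mod 3); (1|3)=+1, (1|3)=+1; sign (−1)^0·+1^2·+1^-2 = +1.
(a,b)_13: α=2, u≡10; β=0, v≡4 (mod 13); (10|13)=+1, (4|13)=+1; sign (−1)^0·+1^0·+1^2 = +1.
(a,b)_5: α=1, u≡3; β=3, v≡2 (mod 5); (3|5)=-1, (2|5)=-1; sign (−1)^0·-1^3·-1^1 = +1.
(a,b)_11: α=1, u≡7; β=0, v≡2 (mod 11); (7|11)=-1, (2|11)=-1; sign (−1)^0·-1^0·-1^1 = -1.
(a,b)_7: α=1, u≡4; β=0, v≡5 (mod 7); (4|7)=+1, (5|7)=-1; sign (−1)^0·+1^0·-1^1 = -1.
(a,b)_∞: sgn(13090)=+, sgn(10)=+, so +1.
(13090, 10 / ℚ) ramifies at {2, 7, 11, 17}: a division algebra.

[2, 7, 11, 17]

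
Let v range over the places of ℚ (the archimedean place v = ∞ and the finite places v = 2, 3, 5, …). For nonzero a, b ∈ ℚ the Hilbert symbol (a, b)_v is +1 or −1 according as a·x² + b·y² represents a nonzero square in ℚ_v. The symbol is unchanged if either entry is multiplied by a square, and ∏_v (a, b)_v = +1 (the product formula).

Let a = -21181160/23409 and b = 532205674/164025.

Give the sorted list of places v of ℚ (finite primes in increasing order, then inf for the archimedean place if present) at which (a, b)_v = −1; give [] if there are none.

[11, 13]

(a, b) ≡ (-10010, 154) mod (ℚ^×)²; places V = {2, 3, 5, 7, 11, 13, 17, 23, ∞}.
(a,b)_∞: sgn(-10010)=−, sgn(154)=+, so +1.
(a,b)_13: α=1, u≡1; β=4, v≡11 (mod 13); (1|13)=+1, (11|13)=-1; sign (−1)^0·+1^4·-1^1 = -1.
(a,b)_2: α=3, β=1; u≡3, v≡5 (mod 8); ε(u)ε(v)=1·0, αω(v)=3·1, βω(u)=1·1; sum ≡ 0  ⇒  +1.
(a,b)_17: α=-2, u≡11; β=0, v≡4 (mod 17); (11|17)=-1, (4|17)=+1; sign (−1)^0·-1^0·+1^-2 = +1.
(a,b)_23: α=2, u≡4; β=0, v≡6 (mod 23); (4|23)=+1, (6|23)=+1; sign (−1)^0·+1^0·+1^2 = +1.
(a,b)_3: α=-4, u≡1; β=-8, v≡1 (mod 3); (1|3)=+1, (1|3)=+1; sign (−1)^0·+1^-8·+1^-4 = +1.
(a,b)_7: α=1, u≡3; β=1, v≡2 (mod 7); (3|7)=-1, (2|7)=+1; sign (−1)^1·-1^1·+1^1 = +1.
(a,b)_11: α=1, u≡1; β=3, v≡1 (mod 11); (1|11)=+1, (1|11)=+1; sign (−1)^1·+1^3·+1^1 = -1.
(a,b)_5: α=1, u≡2; β=-2, v≡4 (mod 5); (2|5)=-1, (4|5)=+1; sign (−1)^0·-1^-2·+1^1 = +1.
|Ram(-10010, 154)| = 2, even; anisotropic at {11, 13}.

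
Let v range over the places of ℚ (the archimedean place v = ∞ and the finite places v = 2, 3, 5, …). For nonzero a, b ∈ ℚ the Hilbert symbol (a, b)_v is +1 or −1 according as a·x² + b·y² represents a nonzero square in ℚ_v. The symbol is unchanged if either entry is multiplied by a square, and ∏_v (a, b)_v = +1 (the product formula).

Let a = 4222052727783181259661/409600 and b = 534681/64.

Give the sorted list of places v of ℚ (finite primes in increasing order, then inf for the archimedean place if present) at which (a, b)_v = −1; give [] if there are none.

(a, b) ≡ (2250941, 6601) mod (ℚ^×)²; places V = {2, 3, 5, 7, 11, 23, 31, 41, ∞}.
(a,b)_23: α=3, u≡4; β=1, v≡15 (mod 23); (4|23)=+1, (15|23)=-1; sign (−1)^1·+1^1·-1^3 = +1.
(a,b)_2: α=-14, β=-6; u≡5, v≡1 (mod 8); ε(u)ε(v)=0·0, αω(v)=-14·0, βω(u)=-6·1; sum ≡ 0  ⇒  +1.
(a,b)_5: α=-2, u≡4; β=0, v≡4 (mod 5); (4|5)=+1, (4|5)=+1; sign (−1)^0·+1^0·+1^-2 = +1.
(a,b)_31: α=1, u≡5; β=0, v≡12 (mod 31); (5|31)=+1, (12|31)=-1; sign (−1)^0·+1^0·-1^1 = -1.
(a,b)_11: α=1, u≡4; β=0, v≡9 (mod 11); (4|11)=+1, (9|11)=+1; sign (−1)^0·+1^0·+1^1 = +1.
(a,b)_∞: sgn(2250941)=+, sgn(6601)=+, so +1.
(a,b)_41: α=3, u≡10; β=1, v≡34 (mod 41); (10|41)=+1, (34|41)=-1; sign (−1)^0·+1^1·-1^3 = -1.
(a,b)_7: α=3, u≡4; β=1, v≡6 (mod 7); (4|7)=+1, (6|7)=-1; sign (−1)^1·+1^1·-1^3 = +1.
(a,b)_3: α=16, u≡2; β=4, v≡1 (mod 3); (2|3)=-1, (1|3)=+1; sign (−1)^0·-1^4·+1^16 = +1.
Ram(2250941, 6601) = {31, 41}; no ℚ_31-point on the conic.

[31, 41]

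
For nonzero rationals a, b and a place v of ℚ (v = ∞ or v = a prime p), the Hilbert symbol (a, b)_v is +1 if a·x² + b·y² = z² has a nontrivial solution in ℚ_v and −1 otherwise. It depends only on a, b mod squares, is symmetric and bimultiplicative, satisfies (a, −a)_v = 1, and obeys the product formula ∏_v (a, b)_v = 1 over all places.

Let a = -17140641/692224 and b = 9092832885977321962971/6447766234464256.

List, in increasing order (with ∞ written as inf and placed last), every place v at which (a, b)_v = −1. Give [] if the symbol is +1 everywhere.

[2, 19]

(a, b) ≡ (-969, 51) mod (ℚ^×)²; places V = {2, 3, 7, 13, 17, 19, 29, 41, ∞}.
(a,b)_41: α=0, u≡7; β=2, v≡2 (mod 41); (7|41)=-1, (2|41)=+1; sign (−1)^0·-1^2·+1^0 = +1.
(a,b)_∞: sgn(-969)=−, sgn(51)=+, so +1.
(a,b)_19: α=3, u≡16; β=8, v≡2 (mod 19); (16|19)=+1, (2|19)=-1; sign (−1)^0·+1^8·-1^3 = -1.
(a,b)_17: α=1, u≡14; β=3, v≡10 (mod 17); (14|17)=-1, (10|17)=-1; sign (−1)^0·-1^3·-1^1 = +1.
(a,b)_29: α=0, u≡27; β=-2, v≡1 (mod 29); (27|29)=-1, (1|29)=+1; sign (−1)^0·-1^-2·+1^0 = +1.
(a,b)_3: α=1, u≡1; β=3, v≡2 (mod 3); (1|3)=+1, (2|3)=-1; sign (−1)^1·+1^3·-1^1 = +1.
(a,b)_7: α=2, u≡2; β=4, v≡2 (mod 7); (2|7)=+1, (2|7)=+1; sign (−1)^0·+1^4·+1^2 = +1.
(a,b)_13: α=-2, u≡2; β=-4, v≡9 (mod 13); (2|13)=-1, (9|13)=+1; sign (−1)^0·-1^-4·+1^-2 = +1.
(a,b)_2: α=-12, β=-28; u≡7, v≡3 (mod 8); ε(u)ε(v)=1·1, αω(v)=-12·1, βω(u)=-28·0; sum ≡ 1  ⇒  -1.
|Ram(-969, 51)| = 2, even; anisotropic at {2, 19}.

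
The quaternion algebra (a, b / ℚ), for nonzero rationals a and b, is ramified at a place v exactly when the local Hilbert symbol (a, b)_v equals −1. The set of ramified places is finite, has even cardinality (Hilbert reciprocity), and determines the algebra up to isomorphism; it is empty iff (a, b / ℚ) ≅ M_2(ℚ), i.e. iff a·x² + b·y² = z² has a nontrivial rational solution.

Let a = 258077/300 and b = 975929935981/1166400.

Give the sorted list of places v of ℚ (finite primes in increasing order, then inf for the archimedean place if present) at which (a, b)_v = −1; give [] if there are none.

Mod squares: a ≡ 2679, b ≡ 973981. Check v ∈ {∞, 2, 3, 5, 7, 11, 13, 17, 19, 23, 47, 53}.
v=17: a=17^2·(≡7), b=17^1·(≡14) mod 17; (7|17)=-1, (14|17)=-1; (−1)^{2·1·8}·(-1)^1·(-1)^2 = -1.
v=23: a=23^0·(≡17), b=23^1·(≡1) mod 23; (17|23)=-1, (1|23)=+1; (−1)^{0·1·11}·(-1)^1·(+1)^0 = -1.
v=7: a=7^0·(≡6), b=7^2·(≡4) mod 7; (6|7)=-1, (4|7)=+1; (−1)^{0·2·3}·(-1)^2·(+1)^0 = +1.
v=5: a=5^-2·(≡1), b=5^-2·(≡1) mod 5; (1|5)=+1, (1|5)=+1; (−1)^{-2·-2·2}·(+1)^-2·(+1)^-2 = +1.
v=3: a=3^-1·(≡2), b=3^-6·(≡1) mod 3; (2|3)=-1, (1|3)=+1; (−1)^{-1·-6·1}·(-1)^-6·(+1)^-1 = +1.
v=∞: 2679 > 0 and 973981 > 0  ⇒  (a,b)_∞ = +1.
v=2: v_2(a)=-2, v_2(b)=-6; units ≡ 7, 5 (mod 8); ε·ε+αω+βω = 1·0+-2·1+-6·0 ≡ 0  ⇒  (a,b)_2 = +1.
v=19: a=19^1·(≡10), b=19^0·(≡12) mod 19; (10|19)=-1, (12|19)=-1; (−1)^{1·0·9}·(-1)^0·(-1)^1 = -1.
v=47: a=47^1·(≡10), b=47^1·(≡15) mod 47; (10|47)=-1, (15|47)=-1; (−1)^{1·1·23}·(-1)^1·(-1)^1 = -1.
v=53: a=53^0·(≡46), b=53^1·(≡21) mod 53; (46|53)=+1, (21|53)=-1; (−1)^{0·1·26}·(+1)^1·(-1)^0 = +1.
v=11: a=11^0·(≡2), b=11^2·(≡7) mod 11; (2|11)=-1, (7|11)=-1; (−1)^{0·2·5}·(-1)^2·(-1)^0 = +1.
v=13: a=13^0·(≡1), b=13^2·(≡8) mod 13; (1|13)=+1, (8|13)=-1; (−1)^{0·2·6}·(+1)^2·(-1)^0 = +1.
Ram(2679, 973981) = {17, 19, 23, 47}; no ℚ_17-point on the conic.

[17, 19, 23, 47]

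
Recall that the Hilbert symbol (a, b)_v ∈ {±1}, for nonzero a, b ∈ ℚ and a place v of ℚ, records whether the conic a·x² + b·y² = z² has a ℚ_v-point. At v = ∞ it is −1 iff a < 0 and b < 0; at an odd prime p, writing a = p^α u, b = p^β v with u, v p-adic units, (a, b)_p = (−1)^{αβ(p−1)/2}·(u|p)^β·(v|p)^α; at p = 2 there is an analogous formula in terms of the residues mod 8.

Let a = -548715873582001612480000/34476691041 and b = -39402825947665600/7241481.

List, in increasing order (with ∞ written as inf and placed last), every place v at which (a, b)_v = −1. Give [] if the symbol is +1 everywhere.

(a, b) ≡ (-15022, -259) mod (ℚ^×)²; places V = {2, 3, 5, 7, 13, 23, 29, 31, 37, ∞}.
(a,b)_23: α=-4, u≡17; β=-2, v≡10 (mod 23); (17|23)=-1, (10|23)=-1; sign (−1)^0·-1^-2·-1^-4 = +1.
(a,b)_5: α=4, u≡2; β=2, v≡1 (mod 5); (2|5)=-1, (1|5)=+1; sign (−1)^0·-1^2·+1^4 = +1.
(a,b)_2: α=9, β=6; u≡1, v≡5 (mod 8); ε(u)ε(v)=0·0, αω(v)=9·1, βω(u)=6·0; sum ≡ 1  ⇒  -1.
(a,b)_37: α=1, u≡3; β=1, v≡36 (mod 37); (3|37)=+1, (36|37)=+1; sign (−1)^0·+1^1·+1^1 = +1.
(a,b)_31: α=2, u≡6; β=2, v≡7 (mod 31); (6|31)=-1, (7|31)=+1; sign (−1)^0·-1^2·+1^2 = +1.
(a,b)_29: α=3, u≡13; β=2, v≡2 (mod 29); (13|29)=+1, (2|29)=-1; sign (−1)^0·+1^2·-1^3 = -1.
(a,b)_13: α=-2, u≡2; β=-2, v≡9 (mod 13); (2|13)=-1, (9|13)=+1; sign (−1)^0·-1^-2·+1^-2 = +1.
(a,b)_7: α=11, u≡3; β=7, v≡6 (mod 7); (3|7)=-1, (6|7)=-1; sign (−1)^1·-1^7·-1^11 = -1.
(a,b)_3: α=-6, u≡2; β=-4, v≡2 (mod 3); (2|3)=-1, (2|3)=-1; sign (−1)^0·-1^-4·-1^-6 = +1.
(a,b)_∞: sgn(-15022)=−, sgn(-259)=−, so -1.
Ram(-15022, -259) = {2, 7, 29, ∞}; no ℚ_2-point on the conic.

[2, 7, 29, inf]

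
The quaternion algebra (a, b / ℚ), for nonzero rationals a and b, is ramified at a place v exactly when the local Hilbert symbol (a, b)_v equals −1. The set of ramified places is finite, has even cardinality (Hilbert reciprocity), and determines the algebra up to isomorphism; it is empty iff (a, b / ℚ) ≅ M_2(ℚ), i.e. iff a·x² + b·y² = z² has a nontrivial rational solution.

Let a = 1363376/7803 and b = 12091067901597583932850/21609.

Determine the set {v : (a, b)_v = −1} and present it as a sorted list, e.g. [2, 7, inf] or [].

(a, b) ≡ (5217, 2319826) mod (ℚ^×)²; places V = {2, 3, 5, 7, 17, 19, 23, 29, 37, 47, ∞}.
(a,b)_29: α=0, u≡14; β=1, v≡14 (mod 29); (14|29)=-1, (14|29)=-1; sign (−1)^0·-1^1·-1^0 = -1.
(a,b)_5: α=0, u≡2; β=2, v≡1 (mod 5); (2|5)=-1, (1|5)=+1; sign (−1)^0·-1^2·+1^0 = +1.
(a,b)_2: α=4, β=1; u≡1, v≡1 (mod 8); ε(u)ε(v)=0·0, αω(v)=4·0, βω(u)=1·0; sum ≡ 0  ⇒  +1.
(a,b)_17: α=-2, u≡1; β=0, v≡7 (mod 17); (1|17)=+1, (7|17)=-1; sign (−1)^0·+1^0·-1^-2 = +1.
(a,b)_37: α=1, u≡1; β=3, v≡2 (mod 37); (1|37)=+1, (2|37)=-1; sign (−1)^0·+1^3·-1^1 = -1.
(a,b)_47: α=1, u≡9; β=3, v≡42 (mod 47); (9|47)=+1, (42|47)=+1; sign (−1)^1·+1^3·+1^1 = -1.
(a,b)_23: α=0, u≡20; β=3, v≡19 (mod 23); (20|23)=-1, (19|23)=-1; sign (−1)^0·-1^3·-1^0 = -1.
(a,b)_19: α=0, u≡17; β=4, v≡8 (mod 19); (17|19)=+1, (8|19)=-1; sign (−1)^0·+1^4·-1^0 = +1.
(a,b)_7: α=2, u≡4; β=-4, v≡6 (mod 7); (4|7)=+1, (6|7)=-1; sign (−1)^0·+1^-4·-1^2 = +1.
(a,b)_∞: sgn(5217)=+, sgn(2319826)=+, so +1.
(a,b)_3: α=-3, u≡2; β=-2, v≡1 (mod 3); (2|3)=-1, (1|3)=+1; sign (−1)^0·-1^-2·+1^-3 = +1.
(5217, 2319826 / ℚ) ramifies at {23, 29, 37, 47}: a division algebra.

[23, 29, 37, 47]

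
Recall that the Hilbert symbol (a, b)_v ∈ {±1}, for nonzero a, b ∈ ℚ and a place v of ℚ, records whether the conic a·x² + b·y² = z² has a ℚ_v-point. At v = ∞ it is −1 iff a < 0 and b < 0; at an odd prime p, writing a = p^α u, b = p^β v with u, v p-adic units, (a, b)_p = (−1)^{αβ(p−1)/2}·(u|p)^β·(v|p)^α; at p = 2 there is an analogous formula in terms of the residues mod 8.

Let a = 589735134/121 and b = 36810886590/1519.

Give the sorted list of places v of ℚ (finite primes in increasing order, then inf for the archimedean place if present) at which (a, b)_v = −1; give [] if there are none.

[23, 53]

Mod squares: a ≡ 226734, b ≡ 48747810. Check v ∈ {∞, 2, 3, 5, 7, 11, 17, 23, 31, 43, 53}.
v=23: a=23^1·(≡20), b=23^1·(≡22) mod 23; (20|23)=-1, (22|23)=-1; (−1)^{1·1·11}·(-1)^1·(-1)^1 = -1.
v=5: a=5^0·(≡4), b=5^1·(≡2) mod 5; (4|5)=+1, (2|5)=-1; (−1)^{0·1·2}·(+1)^1·(-1)^0 = +1.
v=17: a=17^2·(≡14), b=17^2·(≡16) mod 17; (14|17)=-1, (16|17)=+1; (−1)^{2·2·8}·(-1)^2·(+1)^2 = +1.
v=7: a=7^0·(≡1), b=7^-2·(≡3) mod 7; (1|7)=+1, (3|7)=-1; (−1)^{0·-2·3}·(+1)^-2·(-1)^0 = +1.
v=43: a=43^0·(≡40), b=43^1·(≡12) mod 43; (40|43)=+1, (12|43)=-1; (−1)^{0·1·21}·(+1)^1·(-1)^0 = +1.
v=∞: 226734 > 0 and 48747810 > 0  ⇒  (a,b)_∞ = +1.
v=53: a=53^1·(≡49), b=53^1·(≡20) mod 53; (49|53)=+1, (20|53)=-1; (−1)^{1·1·26}·(+1)^1·(-1)^1 = -1.
v=11: a=11^-2·(≡10), b=11^0·(≡5) mod 11; (10|11)=-1, (5|11)=+1; (−1)^{-2·0·5}·(-1)^0·(+1)^-2 = +1.
v=2: v_2(a)=1, v_2(b)=1; units ≡ 7, 1 (mod 8); ε·ε+αω+βω = 1·0+1·0+1·0 ≡ 0  ⇒  (a,b)_2 = +1.
v=3: a=3^3·(≡2), b=3^5·(≡1) mod 3; (2|3)=-1, (1|3)=+1; (−1)^{3·5·1}·(-1)^5·(+1)^3 = +1.
v=31: a=31^1·(≡29), b=31^-1·(≡25) mod 31; (29|31)=-1, (25|31)=+1; (−1)^{1·-1·15}·(-1)^-1·(+1)^1 = +1.
(226734, 48747810 / ℚ) ramifies at {23, 53}: a division algebra.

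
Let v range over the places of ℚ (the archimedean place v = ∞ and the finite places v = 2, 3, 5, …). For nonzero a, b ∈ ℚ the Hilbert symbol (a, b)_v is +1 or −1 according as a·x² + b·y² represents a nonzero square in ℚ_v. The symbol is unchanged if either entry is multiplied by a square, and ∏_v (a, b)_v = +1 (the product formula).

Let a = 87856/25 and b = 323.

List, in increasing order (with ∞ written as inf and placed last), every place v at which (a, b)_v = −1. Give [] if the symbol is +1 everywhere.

[2, 19]

(a, b) ≡ (19, 323) mod (ℚ^×)²; places V = {2, 5, 17, 19, ∞}.
(a,b)_17: α=2, u≡4; β=1, v≡2 (mod 17); (4|17)=+1, (2|17)=+1; sign (−1)^0·+1^1·+1^2 = +1.
(a,b)_∞: sgn(19)=+, sgn(323)=+, so +1.
(a,b)_19: α=1, u≡17; β=1, v≡17 (mod 19); (17|19)=+1, (17|19)=+1; sign (−1)^1·+1^1·+1^1 = -1.
(a,b)_2: α=4, β=0; u≡3, v≡3 (mod 8); ε(u)ε(v)=1·1, αω(v)=4·1, βω(u)=0·1; sum ≡ 1  ⇒  -1.
(a,b)_5: α=-2, u≡1; β=0, v≡3 (mod 5); (1|5)=+1, (3|5)=-1; sign (−1)^0·+1^0·-1^-2 = +1.
|Ram(19, 323)| = 2, even; anisotropic at {2, 19}.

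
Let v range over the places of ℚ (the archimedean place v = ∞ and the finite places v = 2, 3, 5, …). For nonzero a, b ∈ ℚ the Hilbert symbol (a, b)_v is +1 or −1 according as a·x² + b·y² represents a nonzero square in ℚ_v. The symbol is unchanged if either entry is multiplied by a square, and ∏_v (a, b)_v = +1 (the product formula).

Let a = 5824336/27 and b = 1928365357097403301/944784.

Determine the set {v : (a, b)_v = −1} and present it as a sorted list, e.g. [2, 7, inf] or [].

Mod squares: a ≡ 22287, b ≡ 6061. Check v ∈ {∞, 2, 3, 7, 11, 17, 19, 23, 29}.
v=3: a=3^-3·(≡1), b=3^-10·(≡1) mod 3; (1|3)=+1, (1|3)=+1; (−1)^{-3·-10·1}·(+1)^-10·(+1)^-3 = +1.
v=19: a=19^1·(≡14), b=19^3·(≡8) mod 19; (14|19)=-1, (8|19)=-1; (−1)^{1·3·9}·(-1)^3·(-1)^1 = -1.
v=2: v_2(a)=4, v_2(b)=-4; units ≡ 7, 5 (mod 8); ε·ε+αω+βω = 1·0+4·1+-4·0 ≡ 0  ⇒  (a,b)_2 = +1.
v=7: a=7^2·(≡3), b=7^8·(≡3) mod 7; (3|7)=-1, (3|7)=-1; (−1)^{2·8·3}·(-1)^8·(-1)^2 = +1.
v=∞: 22287 > 0 and 6061 > 0  ⇒  (a,b)_∞ = +1.
v=17: a=17^1·(≡16), b=17^2·(≡9) mod 17; (16|17)=+1, (9|17)=+1; (−1)^{1·2·8}·(+1)^2·(+1)^1 = +1.
v=23: a=23^1·(≡12), b=23^2·(≡4) mod 23; (12|23)=+1, (4|23)=+1; (−1)^{1·2·11}·(+1)^2·(+1)^1 = +1.
v=29: a=29^0·(≡12), b=29^1·(≡24) mod 29; (12|29)=-1, (24|29)=+1; (−1)^{0·1·14}·(-1)^1·(+1)^0 = -1.
v=11: a=11^0·(≡9), b=11^1·(≡9) mod 11; (9|11)=+1, (9|11)=+1; (−1)^{0·1·5}·(+1)^1·(+1)^0 = +1.
(22287, 6061 / ℚ) ramifies at {19, 29}: a division algebra.

[19, 29]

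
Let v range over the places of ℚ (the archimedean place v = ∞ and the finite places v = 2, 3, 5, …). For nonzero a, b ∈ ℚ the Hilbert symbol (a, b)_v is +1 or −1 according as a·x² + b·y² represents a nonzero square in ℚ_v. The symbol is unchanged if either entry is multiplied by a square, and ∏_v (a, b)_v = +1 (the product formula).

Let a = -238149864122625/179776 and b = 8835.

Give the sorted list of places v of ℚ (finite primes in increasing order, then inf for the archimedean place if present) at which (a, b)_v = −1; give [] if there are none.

[2, 5, 17, 19, 31, 37]

(a, b) ≡ (-127815945, 8835) mod (ℚ^×)²; places V = {2, 3, 5, 7, 13, 17, 19, 23, 31, 37, 53, ∞}.
(a,b)_13: α=2, u≡10; β=0, v≡8 (mod 13); (10|13)=+1, (8|13)=-1; sign (−1)^0·+1^0·-1^2 = +1.
(a,b)_5: α=3, u≡4; β=1, v≡2 (mod 5); (4|5)=+1, (2|5)=-1; sign (−1)^0·+1^1·-1^3 = -1.
(a,b)_2: α=-6, β=0; u≡7, v≡3 (mod 8); ε(u)ε(v)=1·1, αω(v)=-6·1, βω(u)=0·0; sum ≡ 1  ⇒  -1.
(a,b)_19: α=1, u≡1; β=1, v≡9 (mod 19); (1|19)=+1, (9|19)=+1; sign (−1)^1·+1^1·+1^1 = -1.
(a,b)_23: α=1, u≡15; β=0, v≡3 (mod 23); (15|23)=-1, (3|23)=+1; sign (−1)^0·-1^0·+1^1 = +1.
(a,b)_17: α=1, u≡6; β=0, v≡12 (mod 17); (6|17)=-1, (12|17)=-1; sign (−1)^0·-1^0·-1^1 = -1.
(a,b)_∞: sgn(-127815945)=−, sgn(8835)=+, so +1.
(a,b)_7: α=2, u≡1; β=0, v≡1 (mod 7); (1|7)=+1, (1|7)=+1; sign (−1)^0·+1^0·+1^2 = +1.
(a,b)_3: α=3, u≡1; β=1, v≡2 (mod 3); (1|3)=+1, (2|3)=-1; sign (−1)^1·+1^1·-1^3 = +1.
(a,b)_31: α=1, u≡13; β=1, v≡6 (mod 31); (13|31)=-1, (6|31)=-1; sign (−1)^1·-1^1·-1^1 = -1.
(a,b)_37: α=1, u≡23; β=0, v≡29 (mod 37); (23|37)=-1, (29|37)=-1; sign (−1)^0·-1^0·-1^1 = -1.
(a,b)_53: α=-2, u≡48; β=0, v≡37 (mod 53); (48|53)=-1, (37|53)=+1; sign (−1)^0·-1^0·+1^-2 = +1.
Ram(-127815945, 8835) = {2, 5, 17, 19, 31, 37}; no ℚ_2-point on the conic.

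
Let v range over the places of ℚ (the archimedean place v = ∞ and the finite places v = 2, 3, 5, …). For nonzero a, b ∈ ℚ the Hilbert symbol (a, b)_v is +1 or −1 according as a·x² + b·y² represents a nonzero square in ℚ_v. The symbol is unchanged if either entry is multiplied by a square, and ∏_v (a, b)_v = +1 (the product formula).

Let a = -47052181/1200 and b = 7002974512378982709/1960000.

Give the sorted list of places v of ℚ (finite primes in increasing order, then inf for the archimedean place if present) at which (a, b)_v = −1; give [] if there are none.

(a, b) ≡ (-1166583, 1749) mod (ℚ^×)²; places V = {2, 3, 5, 7, 11, 13, 23, 29, 53, ∞}.
(a,b)_∞: sgn(-1166583)=−, sgn(1749)=+, so +1.
(a,b)_2: α=-4, β=-6; u≡1, v≡5 (mod 8); ε(u)ε(v)=0·0, αω(v)=-4·1, βω(u)=-6·0; sum ≡ 0  ⇒  +1.
(a,b)_11: α=3, u≡3; β=7, v≡3 (mod 11); (3|11)=+1, (3|11)=+1; sign (−1)^1·+1^7·+1^3 = -1.
(a,b)_13: α=0, u≡8; β=2, v≡6 (mod 13); (8|13)=-1, (6|13)=-1; sign (−1)^0·-1^2·-1^0 = +1.
(a,b)_53: α=1, u≡7; β=3, v≡20 (mod 53); (7|53)=+1, (20|53)=-1; sign (−1)^0·+1^3·-1^1 = -1.
(a,b)_29: α=1, u≡24; β=0, v≡16 (mod 29); (24|29)=+1, (16|29)=+1; sign (−1)^0·+1^0·+1^1 = +1.
(a,b)_23: α=1, u≡20; β=2, v≡9 (mod 23); (20|23)=-1, (9|23)=+1; sign (−1)^0·-1^2·+1^1 = +1.
(a,b)_3: α=-1, u≡2; β=3, v≡1 (mod 3); (2|3)=-1, (1|3)=+1; sign (−1)^1·-1^3·+1^-1 = +1.
(a,b)_5: α=-2, u≡3; β=-4, v≡4 (mod 5); (3|5)=-1, (4|5)=+1; sign (−1)^0·-1^-4·+1^-2 = +1.
(a,b)_7: α=0, u≡2; β=-2, v≡6 (mod 7); (2|7)=+1, (6|7)=-1; sign (−1)^0·+1^-2·-1^0 = +1.
|Ram(-1166583, 1749)| = 2, even; anisotropic at {11, 53}.

[11, 53]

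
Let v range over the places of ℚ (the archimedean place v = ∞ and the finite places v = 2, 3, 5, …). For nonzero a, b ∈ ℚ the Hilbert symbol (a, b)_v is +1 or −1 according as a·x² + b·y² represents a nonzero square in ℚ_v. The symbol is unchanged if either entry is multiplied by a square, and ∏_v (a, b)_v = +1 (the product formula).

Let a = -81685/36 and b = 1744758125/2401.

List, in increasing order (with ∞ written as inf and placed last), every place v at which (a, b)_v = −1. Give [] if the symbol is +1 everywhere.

(a, b) ≡ (-85, 7733) mod (ℚ^×)²; places V = {2, 3, 5, 7, 11, 17, 19, 31, 37, ∞}.
(a,b)_3: α=-2, u≡2; β=0, v≡2 (mod 3); (2|3)=-1, (2|3)=-1; sign (−1)^0·-1^0·-1^-2 = +1.
(a,b)_5: α=1, u≡3; β=4, v≡3 (mod 5); (3|5)=-1, (3|5)=-1; sign (−1)^0·-1^4·-1^1 = -1.
(a,b)_17: α=1, u≡3; β=0, v≡8 (mod 17); (3|17)=-1, (8|17)=+1; sign (−1)^0·-1^0·+1^1 = +1.
(a,b)_7: α=0, u≡5; β=-4, v≡5 (mod 7); (5|7)=-1, (5|7)=-1; sign (−1)^0·-1^-4·-1^0 = +1.
(a,b)_19: α=0, u≡2; β=3, v≡14 (mod 19); (2|19)=-1, (14|19)=-1; sign (−1)^0·-1^3·-1^0 = -1.
(a,b)_2: α=-2, β=0; u≡3, v≡5 (mod 8); ε(u)ε(v)=1·0, αω(v)=-2·1, βω(u)=0·1; sum ≡ 0  ⇒  +1.
(a,b)_11: α=0, u≡4; β=1, v≡6 (mod 11); (4|11)=+1, (6|11)=-1; sign (−1)^0·+1^1·-1^0 = +1.
(a,b)_37: α=0, u≡26; β=1, v≡6 (mod 37); (26|37)=+1, (6|37)=-1; sign (−1)^0·+1^1·-1^0 = +1.
(a,b)_∞: sgn(-85)=−, sgn(7733)=+, so +1.
(a,b)_31: α=2, u≡14; β=0, v≡7 (mod 31); (14|31)=+1, (7|31)=+1; sign (−1)^0·+1^0·+1^2 = +1.
Ram(-85, 7733) = {5, 19}; no ℚ_5-point on the conic.

[5, 19]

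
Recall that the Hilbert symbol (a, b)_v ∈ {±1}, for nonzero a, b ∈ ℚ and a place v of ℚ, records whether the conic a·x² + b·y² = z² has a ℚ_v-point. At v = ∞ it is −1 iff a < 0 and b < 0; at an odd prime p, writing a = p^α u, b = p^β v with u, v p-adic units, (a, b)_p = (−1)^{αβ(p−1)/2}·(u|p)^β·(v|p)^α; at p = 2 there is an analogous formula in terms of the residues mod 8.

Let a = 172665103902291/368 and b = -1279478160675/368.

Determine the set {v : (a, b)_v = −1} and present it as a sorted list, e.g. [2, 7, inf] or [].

[3, 13, 19, 23]

Mod squares: a ≡ 5436717, b ≡ -164749. Check v ∈ {∞, 2, 3, 5, 7, 11, 13, 19, 23, 29}.
v=7: a=7^2·(≡5), b=7^0·(≡5) mod 7; (5|7)=-1, (5|7)=-1; (−1)^{2·0·3}·(-1)^0·(-1)^2 = +1.
v=∞: 5436717 > 0 and -164749 < 0  ⇒  (a,b)_∞ = +1.
v=5: a=5^0·(≡2), b=5^2·(≡1) mod 5; (2|5)=-1, (1|5)=+1; (−1)^{0·2·2}·(-1)^2·(+1)^0 = +1.
v=3: a=3^7·(≡2), b=3^10·(≡2) mod 3; (2|3)=-1, (2|3)=-1; (−1)^{7·10·1}·(-1)^10·(-1)^7 = -1.
v=13: a=13^3·(≡12), b=13^1·(≡2) mod 13; (12|13)=+1, (2|13)=-1; (−1)^{3·1·6}·(+1)^1·(-1)^3 = -1.
v=2: v_2(a)=-4, v_2(b)=-4; units ≡ 5, 3 (mod 8); ε·ε+αω+βω = 0·1+-4·1+-4·1 ≡ 0  ⇒  (a,b)_2 = +1.
v=29: a=29^1·(≡3), b=29^1·(≡17) mod 29; (3|29)=-1, (17|29)=-1; (−1)^{1·1·14}·(-1)^1·(-1)^1 = +1.
v=23: a=23^-1·(≡2), b=23^-1·(≡9) mod 23; (2|23)=+1, (9|23)=+1; (−1)^{-1·-1·11}·(+1)^-1·(+1)^-1 = -1.
v=19: a=19^1·(≡8), b=19^1·(≡3) mod 19; (8|19)=-1, (3|19)=-1; (−1)^{1·1·9}·(-1)^1·(-1)^1 = -1.
v=11: a=11^3·(≡6), b=11^2·(≡1) mod 11; (6|11)=-1, (1|11)=+1; (−1)^{3·2·5}·(-1)^2·(+1)^3 = +1.
|Ram(5436717, -164749)| = 4, even; anisotropic at {3, 13, 19, 23}.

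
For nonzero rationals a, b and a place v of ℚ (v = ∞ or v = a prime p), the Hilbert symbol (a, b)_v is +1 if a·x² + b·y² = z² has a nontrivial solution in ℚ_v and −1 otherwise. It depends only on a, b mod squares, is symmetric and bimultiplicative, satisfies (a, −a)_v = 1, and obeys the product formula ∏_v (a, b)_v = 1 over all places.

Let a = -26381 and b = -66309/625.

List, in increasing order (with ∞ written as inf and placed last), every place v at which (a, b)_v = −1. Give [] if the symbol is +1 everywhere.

[2, 31, 37, inf]

Mod squares: a ≡ -26381, b ≡ -69. Check v ∈ {∞, 2, 3, 5, 23, 31, 37}.
v=∞: -26381 < 0 and -69 < 0  ⇒  (a,b)_∞ = -1.
v=5: a=5^0·(≡4), b=5^-4·(≡1) mod 5; (4|5)=+1, (1|5)=+1; (−1)^{0·-4·2}·(+1)^-4·(+1)^0 = +1.
v=31: a=31^1·(≡17), b=31^2·(≡11) mod 31; (17|31)=-1, (11|31)=-1; (−1)^{1·2·15}·(-1)^2·(-1)^1 = -1.
v=23: a=23^1·(≡3), b=23^1·(≡21) mod 23; (3|23)=+1, (21|23)=-1; (−1)^{1·1·11}·(+1)^1·(-1)^1 = +1.
v=2: v_2(a)=0, v_2(b)=0; units ≡ 3, 3 (mod 8); ε·ε+αω+βω = 1·1+0·1+0·1 ≡ 1  ⇒  (a,b)_2 = -1.
v=3: a=3^0·(≡1), b=3^1·(≡1) mod 3; (1|3)=+1, (1|3)=+1; (−1)^{0·1·1}·(+1)^1·(+1)^0 = +1.
v=37: a=37^1·(≡27), b=37^0·(≡29) mod 37; (27|37)=+1, (29|37)=-1; (−1)^{1·0·18}·(+1)^0·(-1)^1 = -1.
|Ram(-26381, -69)| = 4, even; anisotropic at {2, 31, 37, ∞}.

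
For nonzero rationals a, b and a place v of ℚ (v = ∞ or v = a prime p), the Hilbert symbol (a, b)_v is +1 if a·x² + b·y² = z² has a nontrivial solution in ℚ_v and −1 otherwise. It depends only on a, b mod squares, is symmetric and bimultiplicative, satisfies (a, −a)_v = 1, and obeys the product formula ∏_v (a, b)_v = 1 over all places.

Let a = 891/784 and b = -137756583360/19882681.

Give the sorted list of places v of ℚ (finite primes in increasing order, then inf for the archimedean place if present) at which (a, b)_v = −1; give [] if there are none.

Mod squares: a ≡ 11, b ≡ -15. Check v ∈ {∞, 2, 3, 5, 7, 11, 13}.
v=∞: 11 > 0 and -15 < 0  ⇒  (a,b)_∞ = +1.
v=5: a=5^0·(≡4), b=5^1·(≡3) mod 5; (4|5)=+1, (3|5)=-1; (−1)^{0·1·2}·(+1)^1·(-1)^0 = +1.
v=13: a=13^0·(≡5), b=13^-2·(≡6) mod 13; (5|13)=-1, (6|13)=-1; (−1)^{0·-2·6}·(-1)^-2·(-1)^0 = +1.
v=2: v_2(a)=-4, v_2(b)=6; units ≡ 3, 1 (mod 8); ε·ε+αω+βω = 1·0+-4·0+6·1 ≡ 0  ⇒  (a,b)_2 = +1.
v=7: a=7^-2·(≡1), b=7^-6·(≡3) mod 7; (1|7)=+1, (3|7)=-1; (−1)^{-2·-6·3}·(+1)^-6·(-1)^-2 = +1.
v=11: a=11^1·(≡5), b=11^6·(≡2) mod 11; (5|11)=+1, (2|11)=-1; (−1)^{1·6·5}·(+1)^6·(-1)^1 = -1.
v=3: a=3^4·(≡2), b=3^5·(≡1) mod 3; (2|3)=-1, (1|3)=+1; (−1)^{4·5·1}·(-1)^5·(+1)^4 = -1.
(11, -15 / ℚ) ramifies at {3, 11}: a division algebra.

[3, 11]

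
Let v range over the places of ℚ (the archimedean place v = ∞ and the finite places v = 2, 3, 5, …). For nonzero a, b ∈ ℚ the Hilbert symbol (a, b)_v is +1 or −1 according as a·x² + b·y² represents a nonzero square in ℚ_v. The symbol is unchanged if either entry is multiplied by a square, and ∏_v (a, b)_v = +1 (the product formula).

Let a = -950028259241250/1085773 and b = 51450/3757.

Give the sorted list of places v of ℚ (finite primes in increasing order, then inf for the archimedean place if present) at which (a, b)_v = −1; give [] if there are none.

Mod squares: a ≡ -11289642, b ≡ 546. Check v ∈ {∞, 2, 3, 5, 7, 13, 17, 23, 29, 31}.
v=23: a=23^1·(≡16), b=23^0·(≡20) mod 23; (16|23)=+1, (20|23)=-1; (−1)^{1·0·11}·(+1)^0·(-1)^1 = -1.
v=3: a=3^7·(≡1), b=3^1·(≡2) mod 3; (1|3)=+1, (2|3)=-1; (−1)^{7·1·1}·(+1)^1·(-1)^7 = +1.
v=∞: -11289642 < 0 and 546 > 0  ⇒  (a,b)_∞ = +1.
v=31: a=31^1·(≡11), b=31^0·(≡19) mod 31; (11|31)=-1, (19|31)=+1; (−1)^{1·0·15}·(-1)^0·(+1)^1 = +1.
v=17: a=17^-4·(≡14), b=17^-2·(≡15) mod 17; (14|17)=-1, (15|17)=+1; (−1)^{-4·-2·8}·(-1)^-2·(+1)^-4 = +1.
v=7: a=7^5·(≡4), b=7^3·(≡2) mod 7; (4|7)=+1, (2|7)=+1; (−1)^{5·3·3}·(+1)^3·(+1)^5 = -1.
v=2: v_2(a)=1, v_2(b)=1; units ≡ 3, 1 (mod 8); ε·ε+αω+βω = 1·0+1·0+1·1 ≡ 1  ⇒  (a,b)_2 = -1.
v=29: a=29^1·(≡3), b=29^0·(≡22) mod 29; (3|29)=-1, (22|29)=+1; (−1)^{1·0·14}·(-1)^0·(+1)^1 = +1.
v=13: a=13^-1·(≡5), b=13^-1·(≡3) mod 13; (5|13)=-1, (3|13)=+1; (−1)^{-1·-1·6}·(-1)^-1·(+1)^-1 = -1.
v=5: a=5^4·(≡3), b=5^2·(≡4) mod 5; (3|5)=-1, (4|5)=+1; (−1)^{4·2·2}·(-1)^2·(+1)^4 = +1.
|Ram(-11289642, 546)| = 4, even; anisotropic at {2, 7, 13, 23}.

[2, 7, 13, 23]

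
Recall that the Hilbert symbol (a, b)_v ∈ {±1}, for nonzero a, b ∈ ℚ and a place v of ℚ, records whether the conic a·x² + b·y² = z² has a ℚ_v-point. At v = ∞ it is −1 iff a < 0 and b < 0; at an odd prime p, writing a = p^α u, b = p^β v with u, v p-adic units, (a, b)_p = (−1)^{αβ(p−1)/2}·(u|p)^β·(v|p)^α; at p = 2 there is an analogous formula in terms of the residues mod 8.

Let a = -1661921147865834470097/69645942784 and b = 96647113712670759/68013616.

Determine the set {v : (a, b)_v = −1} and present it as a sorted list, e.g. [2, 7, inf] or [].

[3, 41]

(a, b) ≡ (-4064043, 86469) mod (ℚ^×)²; places V = {2, 3, 7, 11, 19, 23, 29, 31, 37, 41, 43, 47, ∞}.
(a,b)_47: α=1, u≡45; β=2, v≡36 (mod 47); (45|47)=-1, (36|47)=+1; sign (−1)^0·-1^2·+1^1 = +1.
(a,b)_41: α=1, u≡34; β=1, v≡9 (mod 41); (34|41)=-1, (9|41)=+1; sign (−1)^0·-1^1·+1^1 = -1.
(a,b)_3: α=3, u≡2; β=3, v≡2 (mod 3); (2|3)=-1, (2|3)=-1; sign (−1)^1·-1^3·-1^3 = -1.
(a,b)_∞: sgn(-4064043)=−, sgn(86469)=+, so +1.
(a,b)_2: α=-14, β=-4; u≡5, v≡5 (mod 8); ε(u)ε(v)=0·0, αω(v)=-14·1, βω(u)=-4·1; sum ≡ 0  ⇒  +1.
(a,b)_11: α=-2, u≡8; β=-2, v≡1 (mod 11); (8|11)=-1, (1|11)=+1; sign (−1)^0·-1^-2·+1^-2 = +1.
(a,b)_19: α=-1, u≡9; β=-1, v≡14 (mod 19); (9|19)=+1, (14|19)=-1; sign (−1)^1·+1^-1·-1^-1 = +1.
(a,b)_31: α=2, u≡15; β=0, v≡2 (mod 31); (15|31)=-1, (2|31)=+1; sign (−1)^0·-1^0·+1^2 = +1.
(a,b)_7: α=4, u≡5; β=4, v≡3 (mod 7); (5|7)=-1, (3|7)=-1; sign (−1)^0·-1^4·-1^4 = +1.
(a,b)_23: α=2, u≡20; β=2, v≡9 (mod 23); (20|23)=-1, (9|23)=+1; sign (−1)^0·-1^2·+1^2 = +1.
(a,b)_29: α=4, u≡14; β=2, v≡13 (mod 29); (14|29)=-1, (13|29)=+1; sign (−1)^0·-1^2·+1^4 = +1.
(a,b)_43: α=-2, u≡17; β=-2, v≡34 (mod 43); (17|43)=+1, (34|43)=-1; sign (−1)^0·+1^-2·-1^-2 = +1.
(a,b)_37: α=1, u≡8; β=1, v≡22 (mod 37); (8|37)=-1, (22|37)=-1; sign (−1)^0·-1^1·-1^1 = +1.
Ram(-4064043, 86469) = {3, 41}; no ℚ_3-point on the conic.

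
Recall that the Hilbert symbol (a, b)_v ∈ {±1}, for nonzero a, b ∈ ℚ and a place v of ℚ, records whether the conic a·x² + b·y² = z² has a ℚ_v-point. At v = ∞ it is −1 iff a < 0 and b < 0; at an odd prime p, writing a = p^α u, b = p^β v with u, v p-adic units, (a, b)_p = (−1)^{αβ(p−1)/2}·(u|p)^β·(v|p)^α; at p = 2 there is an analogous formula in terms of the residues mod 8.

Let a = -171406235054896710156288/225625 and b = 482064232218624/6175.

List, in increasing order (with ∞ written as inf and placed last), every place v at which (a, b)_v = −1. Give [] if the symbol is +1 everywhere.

[2, 7, 11, 13]

(a, b) ≡ (-3542, 16302) mod (ℚ^×)²; places V = {2, 3, 5, 7, 11, 13, 17, 19, 23, ∞}.
(a,b)_11: α=3, u≡6; β=1, v≡6 (mod 11); (6|11)=-1, (6|11)=-1; sign (−1)^1·-1^1·-1^3 = -1.
(a,b)_2: α=19, β=17; u≡5, v≡7 (mod 8); ε(u)ε(v)=0·1, αω(v)=19·0, βω(u)=17·1; sum ≡ 1  ⇒  -1.
(a,b)_∞: sgn(-3542)=−, sgn(16302)=+, so +1.
(a,b)_5: α=-4, u≡2; β=-2, v≡2 (mod 5); (2|5)=-1, (2|5)=-1; sign (−1)^0·-1^-2·-1^-4 = +1.
(a,b)_17: α=2, u≡3; β=2, v≡2 (mod 17); (3|17)=-1, (2|17)=+1; sign (−1)^0·-1^2·+1^2 = +1.
(a,b)_3: α=10, u≡1; β=7, v≡1 (mod 3); (1|3)=+1, (1|3)=+1; sign (−1)^0·+1^7·+1^10 = +1.
(a,b)_19: α=-2, u≡17; β=-1, v≡10 (mod 19); (17|19)=+1, (10|19)=-1; sign (−1)^0·+1^-1·-1^-2 = +1.
(a,b)_13: α=2, u≡2; β=-1, v≡6 (mod 13); (2|13)=-1, (6|13)=-1; sign (−1)^0·-1^-1·-1^2 = -1.
(a,b)_23: α=3, u≡14; β=2, v≡8 (mod 23); (14|23)=-1, (8|23)=+1; sign (−1)^0·-1^2·+1^3 = +1.
(a,b)_7: α=1, u≡5; β=0, v≡6 (mod 7); (5|7)=-1, (6|7)=-1; sign (−1)^0·-1^0·-1^1 = -1.
|Ram(-3542, 16302)| = 4, even; anisotropic at {2, 7, 11, 13}.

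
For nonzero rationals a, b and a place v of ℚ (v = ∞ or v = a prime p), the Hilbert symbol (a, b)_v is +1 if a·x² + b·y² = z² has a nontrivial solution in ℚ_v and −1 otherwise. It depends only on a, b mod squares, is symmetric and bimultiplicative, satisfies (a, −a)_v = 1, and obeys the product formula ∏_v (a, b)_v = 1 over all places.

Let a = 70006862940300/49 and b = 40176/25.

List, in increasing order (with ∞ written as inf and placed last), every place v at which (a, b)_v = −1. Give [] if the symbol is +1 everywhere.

Mod squares: a ≡ 84227, b ≡ 31. Check v ∈ {∞, 2, 3, 5, 7, 11, 13, 19, 31}.
v=11: a=11^1·(≡9), b=11^0·(≡5) mod 11; (9|11)=+1, (5|11)=+1; (−1)^{1·0·5}·(+1)^0·(+1)^1 = +1.
v=31: a=31^5·(≡8), b=31^1·(≡1) mod 31; (8|31)=+1, (1|31)=+1; (−1)^{5·1·15}·(+1)^1·(+1)^5 = -1.
v=3: a=3^2·(≡2), b=3^4·(≡1) mod 3; (2|3)=-1, (1|3)=+1; (−1)^{2·4·1}·(-1)^4·(+1)^2 = +1.
v=2: v_2(a)=2, v_2(b)=4; units ≡ 3, 7 (mod 8); ε·ε+αω+βω = 1·1+2·0+4·1 ≡ 1  ⇒  (a,b)_2 = -1.
v=∞: 84227 > 0 and 31 > 0  ⇒  (a,b)_∞ = +1.
v=19: a=19^1·(≡6), b=19^0·(≡8) mod 19; (6|19)=+1, (8|19)=-1; (−1)^{1·0·9}·(+1)^0·(-1)^1 = -1.
v=7: a=7^-2·(≡6), b=7^0·(≡6) mod 7; (6|7)=-1, (6|7)=-1; (−1)^{-2·0·3}·(-1)^0·(-1)^-2 = +1.
v=13: a=13^1·(≡8), b=13^0·(≡7) mod 13; (8|13)=-1, (7|13)=-1; (−1)^{1·0·6}·(-1)^0·(-1)^1 = -1.
v=5: a=5^2·(≡3), b=5^-2·(≡1) mod 5; (3|5)=-1, (1|5)=+1; (−1)^{2·-2·2}·(-1)^-2·(+1)^2 = +1.
Ram(84227, 31) = {2, 13, 19, 31}; no ℚ_2-point on the conic.

[2, 13, 19, 31]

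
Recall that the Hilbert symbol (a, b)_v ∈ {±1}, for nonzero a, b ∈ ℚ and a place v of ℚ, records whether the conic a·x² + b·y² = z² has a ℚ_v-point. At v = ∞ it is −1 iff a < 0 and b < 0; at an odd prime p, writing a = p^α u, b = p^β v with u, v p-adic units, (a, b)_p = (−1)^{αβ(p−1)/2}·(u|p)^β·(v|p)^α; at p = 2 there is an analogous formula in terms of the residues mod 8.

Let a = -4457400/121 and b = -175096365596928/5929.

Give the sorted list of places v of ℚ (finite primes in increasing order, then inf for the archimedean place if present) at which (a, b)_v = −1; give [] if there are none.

[19, inf]

Mod squares: a ≡ -44574, b ≡ -17. Check v ∈ {∞, 2, 3, 5, 7, 11, 17, 19, 23}.
v=3: a=3^1·(≡1), b=3^6·(≡1) mod 3; (1|3)=+1, (1|3)=+1; (−1)^{1·6·1}·(+1)^6·(+1)^1 = +1.
v=23: a=23^1·(≡15), b=23^2·(≡16) mod 23; (15|23)=-1, (16|23)=+1; (−1)^{1·2·11}·(-1)^2·(+1)^1 = +1.
v=∞: -44574 < 0 and -17 < 0  ⇒  (a,b)_∞ = -1.
v=7: a=7^0·(≡2), b=7^-2·(≡4) mod 7; (2|7)=+1, (4|7)=+1; (−1)^{0·-2·3}·(+1)^-2·(+1)^0 = +1.
v=2: v_2(a)=3, v_2(b)=8; units ≡ 1, 7 (mod 8); ε·ε+αω+βω = 0·1+3·0+8·0 ≡ 0  ⇒  (a,b)_2 = +1.
v=5: a=5^2·(≡4), b=5^0·(≡3) mod 5; (4|5)=+1, (3|5)=-1; (−1)^{2·0·2}·(+1)^0·(-1)^2 = +1.
v=11: a=11^-2·(≡9), b=11^-2·(≡1) mod 11; (9|11)=+1, (1|11)=+1; (−1)^{-2·-2·5}·(+1)^-2·(+1)^-2 = +1.
v=17: a=17^1·(≡4), b=17^3·(≡13) mod 17; (4|17)=+1, (13|17)=+1; (−1)^{1·3·8}·(+1)^3·(+1)^1 = +1.
v=19: a=19^1·(≡18), b=19^2·(≡8) mod 19; (18|19)=-1, (8|19)=-1; (−1)^{1·2·9}·(-1)^2·(-1)^1 = -1.
Ram(-44574, -17) = {19, ∞}; no ℚ_19-point on the conic.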